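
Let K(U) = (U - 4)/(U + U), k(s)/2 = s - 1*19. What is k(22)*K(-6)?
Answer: 5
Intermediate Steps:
k(s) = -38 + 2*s (k(s) = 2*(s - 1*19) = 2*(s - 19) = 2*(-19 + s) = -38 + 2*s)
K(U) = (-4 + U)/(2*U) (K(U) = (-4 + U)/((2*U)) = (-4 + U)*(1/(2*U)) = (-4 + U)/(2*U))
k(22)*K(-6) = (-38 + 2*22)*((½)*(-4 - 6)/(-6)) = (-38 + 44)*((½)*(-⅙)*(-10)) = 6*(⅚) = 5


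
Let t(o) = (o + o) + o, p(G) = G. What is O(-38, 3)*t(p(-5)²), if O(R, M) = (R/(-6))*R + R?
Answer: -20900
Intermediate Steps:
O(R, M) = R - R²/6 (O(R, M) = (R*(-⅙))*R + R = (-R/6)*R + R = -R²/6 + R = R - R²/6)
t(o) = 3*o (t(o) = 2*o + o = 3*o)
O(-38, 3)*t(p(-5)²) = ((⅙)*(-38)*(6 - 1*(-38)))*(3*(-5)²) = ((⅙)*(-38)*(6 + 38))*(3*25) = ((⅙)*(-38)*44)*75 = -836/3*75 = -20900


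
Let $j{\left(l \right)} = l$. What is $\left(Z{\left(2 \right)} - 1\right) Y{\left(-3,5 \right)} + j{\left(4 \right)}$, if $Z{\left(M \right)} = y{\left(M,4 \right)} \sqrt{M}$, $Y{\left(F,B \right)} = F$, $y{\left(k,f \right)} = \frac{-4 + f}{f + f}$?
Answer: $7$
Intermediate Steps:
$y{\left(k,f \right)} = \frac{-4 + f}{2 f}$
$Z{\left(M \right)} = 0$ ($Z{\left(M \right)} = \frac{-4 + 4}{2 \cdot 4} \sqrt{M} = \frac{1}{2} \cdot \frac{1}{4} \cdot 0 \sqrt{M} = 0 \sqrt{M} = 0$)
$\left(Z{\left(2 \right)} - 1\right) Y{\left(-3,5 \right)} + j{\left(4 \right)} = \left(0 - 1\right) \left(-3\right) + 4 = \left(-1\right) \left(-3\right) + 4 = 3 + 4 = 7$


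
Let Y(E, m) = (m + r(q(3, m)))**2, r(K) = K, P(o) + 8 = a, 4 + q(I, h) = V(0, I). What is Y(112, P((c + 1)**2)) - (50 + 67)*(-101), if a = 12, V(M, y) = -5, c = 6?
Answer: 11842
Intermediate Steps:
q(I, h) = -9 (q(I, h) = -4 - 5 = -9)
P(o) = 4 (P(o) = -8 + 12 = 4)
Y(E, m) = (-9 + m)**2 (Y(E, m) = (m - 9)**2 = (-9 + m)**2)
Y(112, P((c + 1)**2)) - (50 + 67)*(-101) = (-9 + 4)**2 - (50 + 67)*(-101) = (-5)**2 - 117*(-101) = 25 - 1*(-11817) = 25 + 11817 = 11842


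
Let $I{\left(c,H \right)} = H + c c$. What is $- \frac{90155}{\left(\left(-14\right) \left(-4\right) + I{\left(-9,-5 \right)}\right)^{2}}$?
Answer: $- \frac{90155}{17424} \approx -5.1742$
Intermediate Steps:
$I{\left(c,H \right)} = H + c^{2}$
$- \frac{90155}{\left(\left(-14\right) \left(-4\right) + I{\left(-9,-5 \right)}\right)^{2}} = - \frac{90155}{\left(\left(-14\right) \left(-4\right) - \left(5 - \left(-9\right)^{2}\right)\right)^{2}} = - \frac{90155}{\left(56 + \left(-5 + 81\right)\right)^{2}} = - \frac{90155}{\left(56 + 76\right)^{2}} = - \frac{90155}{132^{2}} = - \frac{90155}{17424}$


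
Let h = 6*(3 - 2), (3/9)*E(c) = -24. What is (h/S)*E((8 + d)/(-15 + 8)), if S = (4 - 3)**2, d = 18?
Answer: -432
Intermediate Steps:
E(c) = -72 (E(c) = 3*(-24) = -72)
S = 1 (S = 1**2 = 1)
h = 6 (h = 6*1 = 6)
(h/S)*E((8 + d)/(-15 + 8)) = (6/1)*(-72) = (6*1)*(-72) = 6*(-72) = -432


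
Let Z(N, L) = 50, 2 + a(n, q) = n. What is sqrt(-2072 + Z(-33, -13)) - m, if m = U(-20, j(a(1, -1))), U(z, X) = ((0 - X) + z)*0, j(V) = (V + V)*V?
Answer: I*sqrt(2022) ≈ 44.967*I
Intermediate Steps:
a(n, q) = -2 + n
j(V) = 2*V**2 (j(V) = (2*V)*V = 2*V**2)
U(z, X) = 0 (U(z, X) = (-X + z)*0 = (z - X)*0 = 0)
m = 0
sqrt(-2072 + Z(-33, -13)) - m = sqrt(-2072 + 50) - 1*0 = sqrt(-2022) + 0 = I*sqrt(2022) + 0 = I*sqrt(2022)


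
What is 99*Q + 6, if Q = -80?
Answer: -7914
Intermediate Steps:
99*Q + 6 = 99*(-80) + 6 = -7920 + 6 = -7914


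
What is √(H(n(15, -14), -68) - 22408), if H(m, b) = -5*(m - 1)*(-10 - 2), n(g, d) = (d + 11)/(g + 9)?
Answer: I*√89902/2 ≈ 149.92*I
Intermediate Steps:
n(g, d) = (11 + d)/(9 + g)
H(m, b) = -60 + 60*m (H(m, b) = -5*(-1 + m)*(-12) = -5*(12 - 12*m) = -60 + 60*m)
√(H(n(15, -14), -68) - 22408) = √((-60 + 60*((11 - 14)/(9 + 15))) - 22408) = √((-60 + 60*(-3/24)) - 22408) = √((-60 + 60*((1/24)*(-3))) - 22408) = √((-60 + 60*(-⅛)) - 22408) = √((-60 - 15/2) - 22408) = √(-135/2 - 22408) = √(-44951/2) = I*√89902/2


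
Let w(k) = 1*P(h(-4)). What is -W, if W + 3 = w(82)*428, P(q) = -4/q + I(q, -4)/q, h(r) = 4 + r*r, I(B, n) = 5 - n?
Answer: -104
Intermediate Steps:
h(r) = 4 + r²
P(q) = 5/q (P(q) = -4/q + (5 - 1*(-4))/q = -4/q + (5 + 4)/q = -4/q + 9/q = 5/q)
w(k) = ¼ (w(k) = 1*(5/(4 + (-4)²)) = 1*(5/(4 + 16)) = 1*(5/20) = 1*(5*(1/20)) = 1*(¼) = ¼)
W = 104 (W = -3 + (¼)*428 = -3 + 107 = 104)
-W = -1*104 = -104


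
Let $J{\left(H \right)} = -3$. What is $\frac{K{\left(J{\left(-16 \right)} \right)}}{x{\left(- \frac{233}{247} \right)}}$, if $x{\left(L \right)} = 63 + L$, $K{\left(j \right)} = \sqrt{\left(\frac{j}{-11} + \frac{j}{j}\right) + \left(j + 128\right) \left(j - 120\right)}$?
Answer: $\frac{247 i \sqrt{1860221}}{168608} \approx 1.998 i$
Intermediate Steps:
$K{\left(j \right)} = \sqrt{1 - \frac{j}{11} + \left(-120 + j\right) \left(128 + j\right)}$ ($K{\left(j \right)} = \sqrt{\left(j \left(- \frac{1}{11}\right) + 1\right) + \left(128 + j\right) \left(-120 + j\right)} = \sqrt{\left(- \frac{j}{11} + 1\right) + \left(-120 + j\right) \left(128 + j\right)} = \sqrt{\left(1 - \frac{j}{11}\right) + \left(-120 + j\right) \left(128 + j\right)} = \sqrt{1 - \frac{j}{11} + \left(-120 + j\right) \left(128 + j\right)}$)
$\frac{K{\left(J{\left(-16 \right)} \right)}}{x{\left(- \frac{233}{247} \right)}} = \frac{\frac{1}{11} \sqrt{-1858439 + 121 \left(-3\right)^{2} + 957 \left(-3\right)}}{63 - \frac{233}{247}} = \frac{\frac{1}{11} \sqrt{-1858439 + 121 \cdot 9 - 2871}}{63 - \frac{233}{247}} = \frac{\frac{1}{11} \sqrt{-1858439 + 1089 - 2871}}{63 - \frac{233}{247}} = \frac{\frac{1}{11} \sqrt{-1860221}}{\frac{15328}{247}} = \frac{i \sqrt{1860221}}{11} \cdot \frac{247}{15328} = \frac{247 i \sqrt{1860221}}{168608}$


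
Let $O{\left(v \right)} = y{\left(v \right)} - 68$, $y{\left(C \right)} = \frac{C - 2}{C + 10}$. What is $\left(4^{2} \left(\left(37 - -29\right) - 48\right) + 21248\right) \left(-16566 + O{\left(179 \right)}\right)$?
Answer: $- \frac{22567208288}{63} \approx -3.5821 \cdot 10^{8}$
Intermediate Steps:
$y{\left(C \right)} = \frac{-2 + C}{10 + C}$
$O{\left(v \right)} = -68 + \frac{-2 + v}{10 + v}$ ($O{\left(v \right)} = \frac{-2 + v}{10 + v} - 68 = -68 + \frac{-2 + v}{10 + v}$)
$\left(4^{2} \left(\left(37 - -29\right) - 48\right) + 21248\right) \left(-16566 + O{\left(179 \right)}\right) = \left(4^{2} \left(\left(37 - -29\right) - 48\right) + 21248\right) \left(-16566 + \frac{-682 - 11993}{10 + 179}\right) = \left(16 \left(\left(37 + 29\right) - 48\right) + 21248\right) \left(-16566 + \frac{-682 - 11993}{189}\right) = \left(16 \left(66 - 48\right) + 21248\right) \left(-16566 + \frac{1}{189} \left(-12675\right)\right) = \left(16 \cdot 18 + 21248\right) \left(-16566 - \frac{4225}{63}\right) = \left(288 + 21248\right) \left(- \frac{1047883}{63}\right) = 21536 \left(- \frac{1047883}{63}\right) = - \frac{22567208288}{63}$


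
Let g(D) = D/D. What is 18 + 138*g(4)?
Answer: 156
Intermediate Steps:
g(D) = 1
18 + 138*g(4) = 18 + 138*1 = 18 + 138 = 156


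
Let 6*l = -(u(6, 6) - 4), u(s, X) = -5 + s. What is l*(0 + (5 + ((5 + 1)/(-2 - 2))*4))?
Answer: -½ ≈ -0.50000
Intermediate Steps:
l = ½ (l = (-((-5 + 6) - 4))/6 = (-(1 - 4))/6 = (-1*(-3))/6 = (⅙)*3 = ½ ≈ 0.50000)
l*(0 + (5 + ((5 + 1)/(-2 - 2))*4)) = (0 + (5 + ((5 + 1)/(-2 - 2))*4))/2 = (0 + (5 + (6/(-4))*4))/2 = (0 + (5 + (6*(-¼))*4))/2 = (0 + (5 - 3/2*4))/2 = (0 + (5 - 6))/2 = (0 - 1)/2 = (½)*(-1) = -½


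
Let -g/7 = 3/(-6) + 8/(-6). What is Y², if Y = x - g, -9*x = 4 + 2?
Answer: 729/4 ≈ 182.25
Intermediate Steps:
x = -⅔ (x = -(4 + 2)/9 = -⅑*6 = -⅔ ≈ -0.66667)
g = 77/6 (g = -7*(3/(-6) + 8/(-6)) = -7*(3*(-⅙) + 8*(-⅙)) = -7*(-½ - 4/3) = -7*(-11/6) = 77/6 ≈ 12.833)
Y = -27/2 (Y = -⅔ - 1*77/6 = -⅔ - 77/6 = -27/2 ≈ -13.500)
Y² = (-27/2)² = 729/4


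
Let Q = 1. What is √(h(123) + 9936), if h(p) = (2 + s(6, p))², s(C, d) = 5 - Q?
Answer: 6*√277 ≈ 99.860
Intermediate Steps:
s(C, d) = 4 (s(C, d) = 5 - 1*1 = 5 - 1 = 4)
h(p) = 36 (h(p) = (2 + 4)² = 6² = 36)
√(h(123) + 9936) = √(36 + 9936) = √9972 = 6*√277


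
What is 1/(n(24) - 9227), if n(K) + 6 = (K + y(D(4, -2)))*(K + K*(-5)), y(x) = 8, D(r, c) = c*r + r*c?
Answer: -1/12305 ≈ -8.1268e-5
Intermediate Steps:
D(r, c) = 2*c*r (D(r, c) = c*r + c*r = 2*c*r)
n(K) = -6 - 4*K*(8 + K) (n(K) = -6 + (K + 8)*(K + K*(-5)) = -6 + (8 + K)*(K - 5*K) = -6 + (8 + K)*(-4*K) = -6 - 4*K*(8 + K))
1/(n(24) - 9227) = 1/((-6 - 32*24 - 4*24²) - 9227) = 1/((-6 - 768 - 4*576) - 9227) = 1/((-6 - 768 - 2304) - 9227) = 1/(-3078 - 9227) = 1/(-12305) = -1/12305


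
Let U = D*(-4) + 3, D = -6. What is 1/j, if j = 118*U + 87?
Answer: 1/3273 ≈ 0.00030553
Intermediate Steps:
U = 27 (U = -6*(-4) + 3 = 24 + 3 = 27)
j = 3273 (j = 118*27 + 87 = 3186 + 87 = 3273)
1/j = 1/3273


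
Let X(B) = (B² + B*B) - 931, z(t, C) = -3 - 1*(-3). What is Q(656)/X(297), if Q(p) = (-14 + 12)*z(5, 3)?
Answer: 0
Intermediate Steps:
z(t, C) = 0 (z(t, C) = -3 + 3 = 0)
Q(p) = 0 (Q(p) = (-14 + 12)*0 = -2*0 = 0)
X(B) = -931 + 2*B² (X(B) = (B² + B²) - 931 = 2*B² - 931 = -931 + 2*B²)
Q(656)/X(297) = 0/(-931 + 2*297²) = 0/(-931 + 2*88209) = 0/(-931 + 176418) = 0/175487 = 0*(1/175487) = 0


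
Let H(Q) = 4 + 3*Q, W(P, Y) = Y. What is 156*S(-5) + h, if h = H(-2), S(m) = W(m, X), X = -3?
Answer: -470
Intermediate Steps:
S(m) = -3
h = -2 (h = 4 + 3*(-2) = 4 - 6 = -2)
156*S(-5) + h = 156*(-3) - 2 = -468 - 2 = -470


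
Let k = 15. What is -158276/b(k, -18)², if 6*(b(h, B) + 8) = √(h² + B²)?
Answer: -200693968/38025 - 20259328*√61/38025 ≈ -9439.2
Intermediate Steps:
b(h, B) = -8 + √(B² + h²)/6 (b(h, B) = -8 + √(h² + B²)/6 = -8 + √(B² + h²)/6)
-158276/b(k, -18)² = -158276/(-8 + √((-18)² + 15²)/6)² = -158276/(-8 + √(324 + 225)/6)² = -158276/(-8 + √549/6)² = -158276/(-8 + (3*√61)/6)² = -158276/(-8 + √61/2)²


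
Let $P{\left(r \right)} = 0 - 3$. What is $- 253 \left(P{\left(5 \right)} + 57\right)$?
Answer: $-13662$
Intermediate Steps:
$P{\left(r \right)} = -3$ ($P{\left(r \right)} = 0 - 3 = -3$)
$- 253 \left(P{\left(5 \right)} + 57\right) = - 253 \left(-3 + 57\right) = \left(-253\right) 54 = -13662$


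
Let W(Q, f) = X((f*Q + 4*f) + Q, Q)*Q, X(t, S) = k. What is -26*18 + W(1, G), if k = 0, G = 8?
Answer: -468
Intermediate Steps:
X(t, S) = 0
W(Q, f) = 0 (W(Q, f) = 0*Q = 0)
-26*18 + W(1, G) = -26*18 + 0 = -468 + 0 = -468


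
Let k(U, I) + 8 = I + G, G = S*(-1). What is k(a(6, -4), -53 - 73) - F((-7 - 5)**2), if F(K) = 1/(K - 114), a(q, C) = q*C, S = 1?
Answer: -4051/30 ≈ -135.03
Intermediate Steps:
G = -1 (G = 1*(-1) = -1)
a(q, C) = C*q
F(K) = 1/(-114 + K)
k(U, I) = -9 + I (k(U, I) = -8 + (I - 1) = -8 + (-1 + I) = -9 + I)
k(a(6, -4), -53 - 73) - F((-7 - 5)**2) = (-9 + (-53 - 73)) - 1/(-114 + (-7 - 5)**2) = (-9 - 126) - 1/(-114 + (-12)**2) = -135 - 1/(-114 + 144) = -135 - 1/30 = -4051/30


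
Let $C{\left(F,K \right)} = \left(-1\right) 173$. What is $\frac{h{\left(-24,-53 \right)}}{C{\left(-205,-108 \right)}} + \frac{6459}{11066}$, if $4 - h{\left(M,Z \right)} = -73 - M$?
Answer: $\frac{530909}{1914418} \approx 0.27732$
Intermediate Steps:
$h{\left(M,Z \right)} = 77 + M$ ($h{\left(M,Z \right)} = 4 - \left(-73 - M\right) = 4 + \left(73 + M\right) = 77 + M$)
$C{\left(F,K \right)} = -173$
$\frac{h{\left(-24,-53 \right)}}{C{\left(-205,-108 \right)}} + \frac{6459}{11066} = \frac{77 - 24}{-173} + \frac{6459}{11066} = 53 \left(- \frac{1}{173}\right) + 6459 \cdot \frac{1}{11066} = - \frac{53}{173} + \frac{6459}{11066} = \frac{530909}{1914418}$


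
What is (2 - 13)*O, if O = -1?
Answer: 11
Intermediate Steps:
(2 - 13)*O = (2 - 13)*(-1) = -11*(-1) = 11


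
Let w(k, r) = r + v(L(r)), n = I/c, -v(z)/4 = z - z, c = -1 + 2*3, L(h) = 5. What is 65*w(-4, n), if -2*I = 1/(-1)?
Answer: 13/2 ≈ 6.5000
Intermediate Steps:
I = 1/2 (I = -1/2/(-1) = -1/2*(-1) = 1/2 ≈ 0.50000)
c = 5 (c = -1 + 6 = 5)
v(z) = 0 (v(z) = -4*(z - z) = -4*0 = 0)
n = 1/10 (n = (1/2)/5 = (1/2)*(1/5) = 1/10 ≈ 0.10000)
w(k, r) = r (w(k, r) = r + 0 = r)
65*w(-4, n) = 65*(1/10) = 13/2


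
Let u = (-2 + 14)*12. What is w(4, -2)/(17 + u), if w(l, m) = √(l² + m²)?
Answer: 2*√5/161 ≈ 0.027777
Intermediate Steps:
u = 144 (u = 12*12 = 144)
w(4, -2)/(17 + u) = √(4² + (-2)²)/(17 + 144) = √(16 + 4)/161 = √20*(1/161) = (2*√5)*(1/161) = 2*√5/161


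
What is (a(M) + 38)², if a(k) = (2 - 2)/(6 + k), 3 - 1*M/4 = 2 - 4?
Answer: 1444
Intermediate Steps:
M = 20 (M = 12 - 4*(2 - 4) = 12 - 4*(-2) = 12 + 8 = 20)
a(k) = 0 (a(k) = 0/(6 + k) = 0)
(a(M) + 38)² = (0 + 38)² = 38² = 1444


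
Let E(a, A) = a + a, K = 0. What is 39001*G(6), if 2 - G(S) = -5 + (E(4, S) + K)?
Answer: -39001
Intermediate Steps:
E(a, A) = 2*a
G(S) = -1 (G(S) = 2 - (-5 + (2*4 + 0)) = 2 - (-5 + (8 + 0)) = 2 - (-5 + 8) = 2 - 1*3 = 2 - 3 = -1)
39001*G(6) = 39001*(-1) = -39001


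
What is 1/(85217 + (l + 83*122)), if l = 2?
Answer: 1/95345 ≈ 1.0488e-5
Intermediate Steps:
1/(85217 + (l + 83*122)) = 1/(85217 + (2 + 83*122)) = 1/(85217 + (2 + 10126)) = 1/(85217 + 10128) = 1/95345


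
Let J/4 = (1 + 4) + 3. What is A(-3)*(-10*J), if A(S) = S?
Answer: 960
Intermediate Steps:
J = 32 (J = 4*((1 + 4) + 3) = 4*(5 + 3) = 4*8 = 32)
A(-3)*(-10*J) = -(-30)*32 = -3*(-320) = 960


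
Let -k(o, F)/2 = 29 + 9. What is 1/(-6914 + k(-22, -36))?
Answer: -1/6990 ≈ -0.00014306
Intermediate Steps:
k(o, F) = -76 (k(o, F) = -2*(29 + 9) = -2*38 = -76)
1/(-6914 + k(-22, -36)) = 1/(-6914 - 76) = 1/(-6990) = -1/6990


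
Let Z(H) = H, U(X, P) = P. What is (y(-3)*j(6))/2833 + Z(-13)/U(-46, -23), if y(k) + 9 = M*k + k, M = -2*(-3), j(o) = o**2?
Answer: 11989/65159 ≈ 0.18400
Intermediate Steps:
M = 6
y(k) = -9 + 7*k (y(k) = -9 + (6*k + k) = -9 + 7*k)
(y(-3)*j(6))/2833 + Z(-13)/U(-46, -23) = ((-9 + 7*(-3))*6**2)/2833 - 13/(-23) = ((-9 - 21)*36)*(1/2833) - 13*(-1/23) = -30*36*(1/2833) + 13/23 = -1080*1/2833 + 13/23 = -1080/2833 + 13/23 = 11989/65159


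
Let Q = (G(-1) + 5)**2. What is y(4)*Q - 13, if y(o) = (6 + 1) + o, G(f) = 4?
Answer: 878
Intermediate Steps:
y(o) = 7 + o
Q = 81 (Q = (4 + 5)**2 = 9**2 = 81)
y(4)*Q - 13 = (7 + 4)*81 - 13 = 11*81 - 13 = 891 - 13 = 878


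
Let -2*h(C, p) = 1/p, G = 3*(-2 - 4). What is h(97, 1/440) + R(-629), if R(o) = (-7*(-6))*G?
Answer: -976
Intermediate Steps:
G = -18 (G = 3*(-6) = -18)
h(C, p) = -1/(2*p)
R(o) = -756 (R(o) = -7*(-6)*(-18) = 42*(-18) = -756)
h(97, 1/440) + R(-629) = -1/(2*(1/440)) - 756 = -1/(2*1/440) - 756 = -1/2*440 - 756 = -220 - 756 = -976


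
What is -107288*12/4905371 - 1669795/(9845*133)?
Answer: -1975347908701/1284603841367 ≈ -1.5377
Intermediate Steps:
-107288*12/4905371 - 1669795/(9845*133) = -1287456*1/4905371 - 1669795/1309385 = -1287456/4905371 - 1669795*1/1309385 = -1287456/4905371 - 333959/261877 = -1975347908701/1284603841367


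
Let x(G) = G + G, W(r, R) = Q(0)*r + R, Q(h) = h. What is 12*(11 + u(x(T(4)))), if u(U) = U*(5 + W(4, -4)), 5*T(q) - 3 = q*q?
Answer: 1116/5 ≈ 223.20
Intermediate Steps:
W(r, R) = R (W(r, R) = 0*r + R = 0 + R = R)
T(q) = 3/5 + q**2/5 (T(q) = 3/5 + (q*q)/5 = 3/5 + q**2/5)
x(G) = 2*G
u(U) = U (u(U) = U*(5 - 4) = U*1 = U)
12*(11 + u(x(T(4)))) = 12*(11 + 2*(3/5 + (1/5)*4**2)) = 12*(11 + 2*(3/5 + (1/5)*16)) = 12*(11 + 2*(3/5 + 16/5)) = 12*(11 + 2*(19/5)) = 12*(11 + 38/5) = 12*(93/5) = 1116/5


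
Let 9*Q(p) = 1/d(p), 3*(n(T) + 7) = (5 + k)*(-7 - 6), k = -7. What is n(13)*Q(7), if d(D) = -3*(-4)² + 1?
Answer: -5/1269 ≈ -0.0039401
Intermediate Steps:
n(T) = 5/3 (n(T) = -7 + ((5 - 7)*(-7 - 6))/3 = -7 + (-2*(-13))/3 = -7 + (⅓)*26 = -7 + 26/3 = 5/3)
d(D) = -47 (d(D) = -3*16 + 1 = -48 + 1 = -47)
Q(p) = -1/423 (Q(p) = (⅑)/(-47) = (⅑)*(-1/47) = -1/423)
n(13)*Q(7) = (5/3)*(-1/423) = -5/1269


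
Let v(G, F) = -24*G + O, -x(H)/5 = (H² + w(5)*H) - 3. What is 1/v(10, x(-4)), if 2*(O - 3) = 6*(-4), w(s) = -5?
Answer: -1/249 ≈ -0.0040161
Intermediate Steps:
O = -9 (O = 3 + (6*(-4))/2 = 3 + (½)*(-24) = 3 - 12 = -9)
x(H) = 15 - 5*H² + 25*H (x(H) = -5*((H² - 5*H) - 3) = -5*(-3 + H² - 5*H) = 15 - 5*H² + 25*H)
v(G, F) = -9 - 24*G (v(G, F) = -24*G - 9 = -9 - 24*G)
1/v(10, x(-4)) = 1/(-9 - 24*10) = 1/(-9 - 240) = 1/(-249) = -1/249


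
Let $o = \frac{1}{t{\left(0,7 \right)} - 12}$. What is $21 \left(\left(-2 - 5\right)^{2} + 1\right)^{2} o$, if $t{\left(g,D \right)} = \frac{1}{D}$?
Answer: $- \frac{367500}{83} \approx -4427.7$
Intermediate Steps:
$o = - \frac{7}{83}$ ($o = \frac{1}{\frac{1}{7} - 12} = \frac{1}{- \frac{83}{7}} = - \frac{7}{83} \approx -0.084337$)
$21 \left(\left(-2 - 5\right)^{2} + 1\right)^{2} o = 21 \left(\left(-2 - 5\right)^{2} + 1\right)^{2} \left(- \frac{7}{83}\right) = 21 \left(\left(-7\right)^{2} + 1\right)^{2} \left(- \frac{7}{83}\right) = 21 \left(49 + 1\right)^{2} \left(- \frac{7}{83}\right) = 21 \cdot 50^{2} \left(- \frac{7}{83}\right) = 21 \cdot 2500 \left(- \frac{7}{83}\right) = 52500 \left(- \frac{7}{83}\right) = - \frac{367500}{83}$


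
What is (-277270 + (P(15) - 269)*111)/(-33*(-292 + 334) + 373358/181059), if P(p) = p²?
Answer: 25543260543/125287208 ≈ 203.88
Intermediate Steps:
(-277270 + (P(15) - 269)*111)/(-33*(-292 + 334) + 373358/181059) = (-277270 + (15² - 269)*111)/(-33*(-292 + 334) + 373358/181059) = (-277270 + (225 - 269)*111)/(-33*42 + 373358*(1/181059)) = (-277270 - 44*111)/(-1386 + 373358/181059) = (-277270 - 4884)/(-250574416/181059) = -282154*(-181059/250574416) = 25543260543/125287208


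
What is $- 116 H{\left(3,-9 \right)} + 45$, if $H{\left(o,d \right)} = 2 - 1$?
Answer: $-71$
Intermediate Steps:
$H{\left(o,d \right)} = 1$ ($H{\left(o,d \right)} = 2 - 1 = 1$)
$- 116 H{\left(3,-9 \right)} + 45 = \left(-116\right) 1 + 45 = -116 + 45 = -71$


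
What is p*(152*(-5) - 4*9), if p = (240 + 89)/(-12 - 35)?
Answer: 5572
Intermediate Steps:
p = -7 (p = 329/(-47) = 329*(-1/47) = -7)
p*(152*(-5) - 4*9) = -7*(152*(-5) - 4*9) = -7*(-760 - 36) = -7*(-796) = 5572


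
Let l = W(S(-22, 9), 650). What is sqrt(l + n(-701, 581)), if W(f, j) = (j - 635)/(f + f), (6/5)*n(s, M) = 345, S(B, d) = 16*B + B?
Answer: sqrt(40211545)/374 ≈ 16.955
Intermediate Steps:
S(B, d) = 17*B
n(s, M) = 575/2 (n(s, M) = (5/6)*345 = 575/2)
W(f, j) = (-635 + j)/(2*f) (W(f, j) = (-635 + j)/((2*f)) = (-635 + j)*(1/(2*f)) = (-635 + j)/(2*f))
l = -15/748 (l = (-635 + 650)/(2*((17*(-22)))) = (1/2)*15/(-374) = (1/2)*(-1/374)*15 = -15/748 ≈ -0.020053)
sqrt(l + n(-701, 581)) = sqrt(-15/748 + 575/2) = sqrt(215035/748) = sqrt(40211545)/374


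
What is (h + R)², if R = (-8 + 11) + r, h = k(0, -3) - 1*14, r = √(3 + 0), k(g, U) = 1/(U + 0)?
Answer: 1183/9 - 68*√3/3 ≈ 92.185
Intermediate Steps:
k(g, U) = 1/U
r = √3 ≈ 1.7320
h = -43/3 (h = 1/(-3) - 1*14 = -⅓ - 14 = -43/3 ≈ -14.333)
R = 3 + √3 (R = (-8 + 11) + √3 = 3 + √3 ≈ 4.7320)
(h + R)² = (-43/3 + (3 + √3))² = (-34/3 + √3)²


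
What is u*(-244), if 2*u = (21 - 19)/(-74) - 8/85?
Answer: 46482/3145 ≈ 14.780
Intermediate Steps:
u = -381/6290 (u = ((21 - 19)/(-74) - 8/85)/2 = (2*(-1/74) - 8*1/85)/2 = (-1/37 - 8/85)/2 = (1/2)*(-381/3145) = -381/6290 ≈ -0.060572)
u*(-244) = -381/6290*(-244) = 46482/3145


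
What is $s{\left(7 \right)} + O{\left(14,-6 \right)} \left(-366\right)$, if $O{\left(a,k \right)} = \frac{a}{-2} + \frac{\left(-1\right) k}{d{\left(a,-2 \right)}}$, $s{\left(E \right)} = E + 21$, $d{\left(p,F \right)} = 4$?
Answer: $2041$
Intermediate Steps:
$s{\left(E \right)} = 21 + E$
$O{\left(a,k \right)} = - \frac{a}{2} - \frac{k}{4}$ ($O{\left(a,k \right)} = \frac{a}{-2} + \frac{\left(-1\right) k}{4} = a \left(- \frac{1}{2}\right) + - k \frac{1}{4} = - \frac{a}{2} - \frac{k}{4}$)
$s{\left(7 \right)} + O{\left(14,-6 \right)} \left(-366\right) = \left(21 + 7\right) + \left(\left(- \frac{1}{2}\right) 14 - - \frac{3}{2}\right) \left(-366\right) = 28 + \left(-7 + \frac{3}{2}\right) \left(-366\right) = 28 - -2013 = 28 + 2013 = 2041$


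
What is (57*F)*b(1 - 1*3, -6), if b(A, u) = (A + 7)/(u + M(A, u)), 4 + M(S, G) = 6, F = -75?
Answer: 21375/4 ≈ 5343.8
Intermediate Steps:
M(S, G) = 2 (M(S, G) = -4 + 6 = 2)
b(A, u) = (7 + A)/(2 + u) (b(A, u) = (A + 7)/(u + 2) = (7 + A)/(2 + u))
(57*F)*b(1 - 1*3, -6) = (57*(-75))*((7 + (1 - 1*3))/(2 - 6)) = -4275*(7 + (1 - 3))/(-4) = -(-4275)*(7 - 2)/4 = -(-4275)*5/4 = -4275*(-5/4) = 21375/4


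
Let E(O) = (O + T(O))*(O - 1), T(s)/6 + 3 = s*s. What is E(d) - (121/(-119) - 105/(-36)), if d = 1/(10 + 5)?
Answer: 7932377/535500 ≈ 14.813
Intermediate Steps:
T(s) = -18 + 6*s**2 (T(s) = -18 + 6*(s*s) = -18 + 6*s**2)
d = 1/15 ≈ 0.066667
E(O) = (-1 + O)*(-18 + O + 6*O**2) (E(O) = (O + (-18 + 6*O**2))*(O - 1) = (-18 + O + 6*O**2)*(-1 + O) = (-1 + O)*(-18 + O + 6*O**2))
E(d) - (121/(-119) - 105/(-36)) = (18 - 19*1/15 - 5*(1/15)**2 + 6*(1/15)**3) - (121/(-119) - 105/(-36)) = (18 - 19/15 - 5*1/225 + 6*(1/3375)) - (121*(-1/119) - 105*(-1/36)) = (18 - 19/15 - 1/45 + 2/1125) - (-121/119 + 35/12) = 18802/1125 - 1*2713/1428 = 18802/1125 - 2713/1428 = 7932377/535500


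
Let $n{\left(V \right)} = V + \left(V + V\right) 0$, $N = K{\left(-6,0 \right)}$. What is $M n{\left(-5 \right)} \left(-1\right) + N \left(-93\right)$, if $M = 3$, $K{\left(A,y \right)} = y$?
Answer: $15$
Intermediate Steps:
$N = 0$
$n{\left(V \right)} = V$ ($n{\left(V \right)} = V + 2 V 0 = V + 0 = V$)
$M n{\left(-5 \right)} \left(-1\right) + N \left(-93\right) = 3 \left(-5\right) \left(-1\right) + 0 \left(-93\right) = \left(-15\right) \left(-1\right) + 0 = 15 + 0 = 15$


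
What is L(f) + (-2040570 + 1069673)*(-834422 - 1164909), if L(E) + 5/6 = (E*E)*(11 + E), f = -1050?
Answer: 11639993834437/6 ≈ 1.9400e+12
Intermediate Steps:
L(E) = -⅚ + E²*(11 + E) (L(E) = -⅚ + (E*E)*(11 + E) = -⅚ + E²*(11 + E))
L(f) + (-2040570 + 1069673)*(-834422 - 1164909) = (-⅚ + (-1050)³ + 11*(-1050)²) + (-2040570 + 1069673)*(-834422 - 1164909) = (-⅚ - 1157625000 + 11*1102500) - 970897*(-1999331) = (-⅚ - 1157625000 + 12127500) + 1941144469907 = -6872985005/6 + 1941144469907 = 11639993834437/6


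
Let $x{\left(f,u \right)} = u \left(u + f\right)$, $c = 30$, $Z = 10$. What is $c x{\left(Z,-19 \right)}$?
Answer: $5130$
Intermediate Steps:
$x{\left(f,u \right)} = u \left(f + u\right)$
$c x{\left(Z,-19 \right)} = 30 \left(- 19 \left(10 - 19\right)\right) = 30 \left(\left(-19\right) \left(-9\right)\right) = 30 \cdot 171 = 5130$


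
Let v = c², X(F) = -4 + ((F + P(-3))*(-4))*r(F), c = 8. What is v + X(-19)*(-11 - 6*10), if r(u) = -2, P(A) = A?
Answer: 12844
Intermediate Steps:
X(F) = -28 + 8*F (X(F) = -4 + ((F - 3)*(-4))*(-2) = -4 + ((-3 + F)*(-4))*(-2) = -4 + (12 - 4*F)*(-2) = -4 + (-24 + 8*F) = -28 + 8*F)
v = 64 (v = 8² = 64)
v + X(-19)*(-11 - 6*10) = 64 + (-28 + 8*(-19))*(-11 - 6*10) = 64 + (-28 - 152)*(-11 - 60) = 64 - 180*(-71) = 64 + 12780 = 12844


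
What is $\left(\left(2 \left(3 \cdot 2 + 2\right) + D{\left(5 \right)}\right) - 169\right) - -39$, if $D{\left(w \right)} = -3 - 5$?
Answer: $-122$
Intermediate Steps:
$D{\left(w \right)} = -8$ ($D{\left(w \right)} = -3 - 5 = -8$)
$\left(\left(2 \left(3 \cdot 2 + 2\right) + D{\left(5 \right)}\right) - 169\right) - -39 = \left(\left(2 \left(3 \cdot 2 + 2\right) - 8\right) - 169\right) - -39 = \left(\left(2 \left(6 + 2\right) - 8\right) - 169\right) + 39 = \left(\left(2 \cdot 8 - 8\right) - 169\right) + 39 = \left(\left(16 - 8\right) - 169\right) + 39 = \left(8 - 169\right) + 39 = -161 + 39 = -122$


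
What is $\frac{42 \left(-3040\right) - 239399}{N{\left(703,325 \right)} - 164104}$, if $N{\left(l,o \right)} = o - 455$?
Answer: $\frac{367079}{164234} \approx 2.2351$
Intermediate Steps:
$N{\left(l,o \right)} = -455 + o$
$\frac{42 \left(-3040\right) - 239399}{N{\left(703,325 \right)} - 164104} = \frac{42 \left(-3040\right) - 239399}{\left(-455 + 325\right) - 164104} = \frac{-127680 - 239399}{-130 - 164104} = - \frac{367079}{-164234} = \left(-367079\right) \left(- \frac{1}{164234}\right) = \frac{367079}{164234}$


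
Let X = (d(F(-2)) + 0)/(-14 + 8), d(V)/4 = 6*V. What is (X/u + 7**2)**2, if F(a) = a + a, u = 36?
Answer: 198025/81 ≈ 2444.8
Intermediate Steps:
F(a) = 2*a
d(V) = 24*V (d(V) = 4*(6*V) = 24*V)
X = 16 (X = (24*(2*(-2)) + 0)/(-14 + 8) = (24*(-4) + 0)/(-6) = (-96 + 0)*(-1/6) = -96*(-1/6) = 16)
(X/u + 7**2)**2 = (16/36 + 7**2)**2 = (16*(1/36) + 49)**2 = (4/9 + 49)**2 = (445/9)**2 = 198025/81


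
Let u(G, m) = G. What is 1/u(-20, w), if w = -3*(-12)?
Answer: -1/20 ≈ -0.050000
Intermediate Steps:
w = 36
1/u(-20, w) = 1/(-20) = -1/20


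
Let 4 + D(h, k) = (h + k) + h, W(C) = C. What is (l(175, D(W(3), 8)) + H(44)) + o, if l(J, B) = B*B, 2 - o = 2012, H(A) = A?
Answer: -1866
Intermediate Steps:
o = -2010 (o = 2 - 1*2012 = 2 - 2012 = -2010)
D(h, k) = -4 + k + 2*h (D(h, k) = -4 + ((h + k) + h) = -4 + (k + 2*h) = -4 + k + 2*h)
l(J, B) = B²
(l(175, D(W(3), 8)) + H(44)) + o = ((-4 + 8 + 2*3)² + 44) - 2010 = ((-4 + 8 + 6)² + 44) - 2010 = (10² + 44) - 2010 = (100 + 44) - 2010 = 144 - 2010 = -1866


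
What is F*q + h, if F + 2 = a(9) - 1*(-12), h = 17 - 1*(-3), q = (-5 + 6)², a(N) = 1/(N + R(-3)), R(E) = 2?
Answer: 331/11 ≈ 30.091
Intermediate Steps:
a(N) = 1/(2 + N) (a(N) = 1/(N + 2) = 1/(2 + N))
q = 1 (q = 1² = 1)
h = 20 (h = 17 + 3 = 20)
F = 111/11 (F = -2 + (1/(2 + 9) - 1*(-12)) = -2 + (1/11 + 12) = -2 + 133/11 = 111/11 ≈ 10.091)
F*q + h = (111/11)*1 + 20 = 111/11 + 20 = 331/11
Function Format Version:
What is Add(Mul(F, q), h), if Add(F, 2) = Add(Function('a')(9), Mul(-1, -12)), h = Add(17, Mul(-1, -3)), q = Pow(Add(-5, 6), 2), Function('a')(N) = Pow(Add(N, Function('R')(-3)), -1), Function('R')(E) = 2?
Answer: Rational(331, 11) ≈ 30.091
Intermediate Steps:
Function('a')(N) = Pow(Add(2, N), -1) (Function('a')(N) = Pow(Add(N, 2), -1) = Pow(Add(2, N), -1))
q = 1 (q = Pow(1, 2) = 1)
h = 20 (h = Add(17, 3) = 20)
F = Rational(111, 11) (F = Add(-2, Add(Pow(Add(2, 9), -1), Mul(-1, -12))) = Add(-2, Add(Pow(11, -1), 12)) = Add(-2, Add(Rational(1, 11), 12)) = Add(-2, Rational(133, 11)) = Rational(111, 11) ≈ 10.091)
Add(Mul(F, q), h) = Add(Mul(Rational(111, 11), 1), 20) = Add(Rational(111, 11), 20) = Rational(331, 11)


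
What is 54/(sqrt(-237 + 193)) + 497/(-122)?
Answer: -497/122 - 27*I*sqrt(11)/11 ≈ -4.0738 - 8.1408*I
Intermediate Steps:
54/(sqrt(-237 + 193)) + 497/(-122) = 54/(sqrt(-44)) + 497*(-1/122) = 54/((2*I*sqrt(11))) - 497/122 = 54*(-I*sqrt(11)/22) - 497/122 = -27*I*sqrt(11)/11 - 497/122 = -497/122 - 27*I*sqrt(11)/11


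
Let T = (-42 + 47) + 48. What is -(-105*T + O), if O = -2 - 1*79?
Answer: 5646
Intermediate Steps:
O = -81 (O = -2 - 79 = -81)
T = 53 (T = 5 + 48 = 53)
-(-105*T + O) = -(-105*53 - 81) = -(-5565 - 81) = -1*(-5646) = 5646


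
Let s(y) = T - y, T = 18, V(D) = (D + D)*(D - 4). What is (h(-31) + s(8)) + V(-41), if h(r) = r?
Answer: 3669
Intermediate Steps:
V(D) = 2*D*(-4 + D) (V(D) = (2*D)*(-4 + D) = 2*D*(-4 + D))
s(y) = 18 - y
(h(-31) + s(8)) + V(-41) = (-31 + (18 - 1*8)) + 2*(-41)*(-4 - 41) = (-31 + (18 - 8)) + 2*(-41)*(-45) = (-31 + 10) + 3690 = -21 + 3690 = 3669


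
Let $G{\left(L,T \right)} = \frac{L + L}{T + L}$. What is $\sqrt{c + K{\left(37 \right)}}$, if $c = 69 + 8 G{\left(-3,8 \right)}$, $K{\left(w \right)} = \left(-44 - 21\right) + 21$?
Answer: $\frac{\sqrt{385}}{5} \approx 3.9243$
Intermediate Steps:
$G{\left(L,T \right)} = \frac{2 L}{L + T}$
$K{\left(w \right)} = -44$ ($K{\left(w \right)} = -65 + 21 = -44$)
$c = \frac{297}{5}$ ($c = 69 + 8 \cdot 2 \left(-3\right) \frac{1}{-3 + 8} = 69 + 8 \cdot 2 \left(-3\right) \frac{1}{5} = 69 + 8 \left(- \frac{6}{5}\right) = 69 - \frac{48}{5} = \frac{297}{5} \approx 59.4$)
$\sqrt{c + K{\left(37 \right)}} = \sqrt{\frac{297}{5} - 44} = \sqrt{\frac{77}{5}} = \frac{\sqrt{385}}{5}$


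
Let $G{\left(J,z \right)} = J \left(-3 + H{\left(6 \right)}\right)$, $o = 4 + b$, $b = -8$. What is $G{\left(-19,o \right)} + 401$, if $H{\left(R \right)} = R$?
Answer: $344$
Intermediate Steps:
$o = -4$ ($o = 4 - 8 = -4$)
$G{\left(J,z \right)} = 3 J$ ($G{\left(J,z \right)} = J \left(-3 + 6\right) = J 3 = 3 J$)
$G{\left(-19,o \right)} + 401 = 3 \left(-19\right) + 401 = -57 + 401 = 344$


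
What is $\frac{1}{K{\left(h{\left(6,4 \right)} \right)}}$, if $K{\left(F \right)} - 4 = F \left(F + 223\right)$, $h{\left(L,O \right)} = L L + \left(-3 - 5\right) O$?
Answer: $\frac{1}{912} \approx 0.0010965$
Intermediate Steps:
$h{\left(L,O \right)} = L^{2} - 8 O$ ($h{\left(L,O \right)} = L^{2} + \left(-3 - 5\right) O = L^{2} - 8 O$)
$K{\left(F \right)} = 4 + F \left(223 + F\right)$ ($K{\left(F \right)} = 4 + F \left(F + 223\right) = 4 + F \left(223 + F\right)$)
$\frac{1}{K{\left(h{\left(6,4 \right)} \right)}} = \frac{1}{4 + \left(6^{2} - 32\right)^{2} + 223 \left(6^{2} - 32\right)} = \frac{1}{4 + \left(36 - 32\right)^{2} + 223 \left(36 - 32\right)} = \frac{1}{4 + 4^{2} + 223 \cdot 4} = \frac{1}{4 + 16 + 892} = \frac{1}{912}$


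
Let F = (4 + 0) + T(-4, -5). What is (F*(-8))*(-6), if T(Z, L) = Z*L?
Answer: 1152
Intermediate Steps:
T(Z, L) = L*Z
F = 24 (F = (4 + 0) - 5*(-4) = 4 + 20 = 24)
(F*(-8))*(-6) = (24*(-8))*(-6) = -192*(-6) = 1152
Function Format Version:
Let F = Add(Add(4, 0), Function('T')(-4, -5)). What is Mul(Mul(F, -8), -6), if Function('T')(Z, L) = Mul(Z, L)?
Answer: 1152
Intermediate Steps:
Function('T')(Z, L) = Mul(L, Z)
F = 24 (F = Add(Add(4, 0), Mul(-5, -4)) = Add(4, 20) = 24)
Mul(Mul(F, -8), -6) = Mul(Mul(24, -8), -6) = Mul(-192, -6) = 1152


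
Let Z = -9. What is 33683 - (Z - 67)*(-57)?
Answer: 29351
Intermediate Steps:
33683 - (Z - 67)*(-57) = 33683 - (-9 - 67)*(-57) = 33683 - (-76)*(-57) = 33683 - 1*4332 = 33683 - 4332 = 29351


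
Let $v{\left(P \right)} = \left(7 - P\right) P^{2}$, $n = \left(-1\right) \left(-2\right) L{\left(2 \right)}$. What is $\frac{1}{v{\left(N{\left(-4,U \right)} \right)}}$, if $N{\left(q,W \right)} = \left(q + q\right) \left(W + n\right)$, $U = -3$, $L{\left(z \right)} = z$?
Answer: $\frac{1}{960} \approx 0.0010417$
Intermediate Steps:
$n = 4$ ($n = \left(-1\right) \left(-2\right) 2 = 2 \cdot 2 = 4$)
$N{\left(q,W \right)} = 2 q \left(4 + W\right)$ ($N{\left(q,W \right)} = \left(q + q\right) \left(W + 4\right) = 2 q \left(4 + W\right)$)
$v{\left(P \right)} = P^{2} \left(7 - P\right)$
$\frac{1}{v{\left(N{\left(-4,U \right)} \right)}} = \frac{1}{\left(2 \left(-4\right) \left(4 - 3\right)\right)^{2} \left(7 - 2 \left(-4\right) \left(4 - 3\right)\right)} = \frac{1}{\left(2 \left(-4\right) 1\right)^{2} \left(7 - 2 \left(-4\right) 1\right)} = \frac{1}{\left(-8\right)^{2} \left(7 - -8\right)} = \frac{1}{64 \left(7 + 8\right)} = \frac{1}{64 \cdot 15} = \frac{1}{960}$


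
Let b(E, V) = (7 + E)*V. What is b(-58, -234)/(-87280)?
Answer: -5967/43640 ≈ -0.13673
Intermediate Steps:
b(E, V) = V*(7 + E)
b(-58, -234)/(-87280) = -234*(7 - 58)/(-87280) = -234*(-51)*(-1/87280) = 11934*(-1/87280) = -5967/43640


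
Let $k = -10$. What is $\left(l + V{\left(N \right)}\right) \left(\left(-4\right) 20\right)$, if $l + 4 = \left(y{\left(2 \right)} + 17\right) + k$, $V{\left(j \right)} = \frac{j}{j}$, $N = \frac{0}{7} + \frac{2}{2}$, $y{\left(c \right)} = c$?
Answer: $-480$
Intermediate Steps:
$N = 1$ ($N = 0 \cdot \frac{1}{7} + 2 \cdot \frac{1}{2} = 0 + 1 = 1$)
$V{\left(j \right)} = 1$
$l = 5$ ($l = -4 + \left(\left(2 + 17\right) - 10\right) = -4 + \left(19 - 10\right) = -4 + 9 = 5$)
$\left(l + V{\left(N \right)}\right) \left(\left(-4\right) 20\right) = \left(5 + 1\right) \left(\left(-4\right) 20\right) = 6 \left(-80\right) = -480$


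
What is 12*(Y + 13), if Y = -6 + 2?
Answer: 108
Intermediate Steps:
Y = -4
12*(Y + 13) = 12*(-4 + 13) = 12*9 = 108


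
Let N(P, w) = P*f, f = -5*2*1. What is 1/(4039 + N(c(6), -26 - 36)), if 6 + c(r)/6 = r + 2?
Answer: 1/3919 ≈ 0.00025517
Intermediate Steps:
f = -10 (f = -10*1 = -10)
c(r) = -24 + 6*r (c(r) = -36 + 6*(r + 2) = -36 + 6*(2 + r) = -36 + (12 + 6*r) = -24 + 6*r)
N(P, w) = -10*P (N(P, w) = P*(-10) = -10*P)
1/(4039 + N(c(6), -26 - 36)) = 1/(4039 - 10*(-24 + 6*6)) = 1/(4039 - 10*(-24 + 36)) = 1/(4039 - 10*12) = 1/(4039 - 120) = 1/3919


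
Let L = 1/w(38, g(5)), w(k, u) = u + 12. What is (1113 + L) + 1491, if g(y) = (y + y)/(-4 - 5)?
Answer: 255201/98 ≈ 2604.1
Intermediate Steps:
g(y) = -2*y/9 (g(y) = (2*y)/(-9) = (2*y)*(-⅑) = -2*y/9)
w(k, u) = 12 + u
L = 9/98 (L = 1/(12 - 2/9*5) = 1/(12 - 10/9) = 1/(98/9) = 9/98 ≈ 0.091837)
(1113 + L) + 1491 = (1113 + 9/98) + 1491 = 109083/98 + 1491 = 255201/98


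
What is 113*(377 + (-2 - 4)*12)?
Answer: 34465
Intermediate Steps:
113*(377 + (-2 - 4)*12) = 113*(377 - 6*12) = 113*(377 - 72) = 113*305 = 34465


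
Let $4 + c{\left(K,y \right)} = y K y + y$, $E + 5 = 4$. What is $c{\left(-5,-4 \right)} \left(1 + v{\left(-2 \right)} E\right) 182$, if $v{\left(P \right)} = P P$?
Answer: $48048$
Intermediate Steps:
$v{\left(P \right)} = P^{2}$
$E = -1$ ($E = -5 + 4 = -1$)
$c{\left(K,y \right)} = -4 + y + K y^{2}$ ($c{\left(K,y \right)} = -4 + \left(y K y + y\right) = -4 + \left(K y y + y\right) = -4 + \left(K y^{2} + y\right) = -4 + \left(y + K y^{2}\right) = -4 + y + K y^{2}$)
$c{\left(-5,-4 \right)} \left(1 + v{\left(-2 \right)} E\right) 182 = \left(-4 - 4 - 5 \left(-4\right)^{2}\right) \left(1 + \left(-2\right)^{2} \left(-1\right)\right) 182 = \left(-4 - 4 - 80\right) \left(1 + 4 \left(-1\right)\right) 182 = \left(-4 - 4 - 80\right) \left(1 - 4\right) 182 = \left(-88\right) \left(-3\right) 182 = 264 \cdot 182 = 48048$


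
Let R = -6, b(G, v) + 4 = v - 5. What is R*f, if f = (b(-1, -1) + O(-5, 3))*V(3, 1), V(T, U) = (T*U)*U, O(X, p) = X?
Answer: 270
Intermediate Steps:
b(G, v) = -9 + v (b(G, v) = -4 + (v - 5) = -4 + (-5 + v) = -9 + v)
V(T, U) = T*U**2
f = -45 (f = ((-9 - 1) - 5)*(3*1**2) = (-10 - 5)*(3*1) = -15*3 = -45)
R*f = -6*(-45) = 270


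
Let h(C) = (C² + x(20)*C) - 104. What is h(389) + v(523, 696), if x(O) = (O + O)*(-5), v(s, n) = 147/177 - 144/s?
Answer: 2265445500/30857 ≈ 73418.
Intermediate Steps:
v(s, n) = 49/59 - 144/s (v(s, n) = 147*(1/177) - 144/s = 49/59 - 144/s)
x(O) = -10*O (x(O) = (2*O)*(-5) = -10*O)
h(C) = -104 + C² - 200*C (h(C) = (C² + (-10*20)*C) - 104 = (C² - 200*C) - 104 = -104 + C² - 200*C)
h(389) + v(523, 696) = (-104 + 389² - 200*389) + (49/59 - 144/523) = (-104 + 151321 - 77800) + (49/59 - 144*1/523) = 73417 + (49/59 - 144/523) = 73417 + 17131/30857 = 2265445500/30857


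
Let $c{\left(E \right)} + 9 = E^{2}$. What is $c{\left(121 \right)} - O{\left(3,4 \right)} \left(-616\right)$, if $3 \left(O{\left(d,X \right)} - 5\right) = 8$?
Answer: $\frac{58064}{3} \approx 19355.0$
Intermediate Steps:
$O{\left(d,X \right)} = \frac{23}{3}$ ($O{\left(d,X \right)} = 5 + \frac{1}{3} \cdot 8 = 5 + \frac{8}{3} = \frac{23}{3}$)
$c{\left(E \right)} = -9 + E^{2}$
$c{\left(121 \right)} - O{\left(3,4 \right)} \left(-616\right) = \left(-9 + 121^{2}\right) - \frac{23}{3} \left(-616\right) = \left(-9 + 14641\right) - - \frac{14168}{3} = 14632 + \frac{14168}{3} = \frac{58064}{3}$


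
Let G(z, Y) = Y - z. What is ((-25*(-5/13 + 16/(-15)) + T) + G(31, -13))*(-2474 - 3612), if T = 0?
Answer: 1831886/39 ≈ 46971.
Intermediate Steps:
((-25*(-5/13 + 16/(-15)) + T) + G(31, -13))*(-2474 - 3612) = ((-25*(-5/13 + 16/(-15)) + 0) + (-13 - 1*31))*(-2474 - 3612) = ((-25*(-5*1/13 + 16*(-1/15)) + 0) + (-13 - 31))*(-6086) = ((-25*(-5/13 - 16/15) + 0) - 44)*(-6086) = ((-25*(-283/195) + 0) - 44)*(-6086) = ((1415/39 + 0) - 44)*(-6086) = (1415/39 - 44)*(-6086) = -301/39*(-6086) = 1831886/39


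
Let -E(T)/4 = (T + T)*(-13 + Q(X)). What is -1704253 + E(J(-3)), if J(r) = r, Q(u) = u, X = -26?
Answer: -1705189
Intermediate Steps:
E(T) = 312*T (E(T) = -4*(T + T)*(-13 - 26) = -4*2*T*(-39) = -(-312)*T = 312*T)
-1704253 + E(J(-3)) = -1704253 + 312*(-3) = -1704253 - 936 = -1705189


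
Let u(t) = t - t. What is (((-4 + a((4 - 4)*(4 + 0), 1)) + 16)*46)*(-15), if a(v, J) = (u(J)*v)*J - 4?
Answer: -5520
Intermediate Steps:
u(t) = 0
a(v, J) = -4 (a(v, J) = (0*v)*J - 4 = 0*J - 4 = 0 - 4 = -4)
(((-4 + a((4 - 4)*(4 + 0), 1)) + 16)*46)*(-15) = (((-4 - 4) + 16)*46)*(-15) = ((-8 + 16)*46)*(-15) = (8*46)*(-15) = 368*(-15) = -5520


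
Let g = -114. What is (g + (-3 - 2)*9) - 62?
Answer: -221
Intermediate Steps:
(g + (-3 - 2)*9) - 62 = (-114 + (-3 - 2)*9) - 62 = (-114 - 5*9) - 62 = (-114 - 45) - 62 = -159 - 62 = -221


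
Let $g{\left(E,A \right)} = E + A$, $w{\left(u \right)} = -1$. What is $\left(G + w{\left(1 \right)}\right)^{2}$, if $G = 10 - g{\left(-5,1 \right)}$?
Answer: $169$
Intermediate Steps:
$g{\left(E,A \right)} = A + E$
$G = 14$ ($G = 10 - \left(1 - 5\right) = 10 - -4 = 10 + 4 = 14$)
$\left(G + w{\left(1 \right)}\right)^{2} = \left(14 - 1\right)^{2} = 13^{2} = 169$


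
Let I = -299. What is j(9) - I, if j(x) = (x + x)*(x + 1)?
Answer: 479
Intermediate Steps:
j(x) = 2*x*(1 + x) (j(x) = (2*x)*(1 + x) = 2*x*(1 + x))
j(9) - I = 2*9*(1 + 9) - 1*(-299) = 2*9*10 + 299 = 180 + 299 = 479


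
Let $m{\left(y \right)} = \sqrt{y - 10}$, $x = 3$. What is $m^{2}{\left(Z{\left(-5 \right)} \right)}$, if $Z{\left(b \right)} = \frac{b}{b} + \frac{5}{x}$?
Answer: $- \frac{22}{3} \approx -7.3333$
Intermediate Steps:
$Z{\left(b \right)} = \frac{8}{3}$ ($Z{\left(b \right)} = \frac{b}{b} + \frac{5}{3} = 1 + 5 \cdot \frac{1}{3} = 1 + \frac{5}{3} = \frac{8}{3}$)
$m{\left(y \right)} = \sqrt{-10 + y}$
$m^{2}{\left(Z{\left(-5 \right)} \right)} = \left(\sqrt{-10 + \frac{8}{3}}\right)^{2} = \left(\sqrt{- \frac{22}{3}}\right)^{2} = \left(\frac{i \sqrt{66}}{3}\right)^{2} = - \frac{22}{3}$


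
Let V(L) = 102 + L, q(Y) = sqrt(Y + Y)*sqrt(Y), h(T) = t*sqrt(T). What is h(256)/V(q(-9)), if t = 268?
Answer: 72896/1707 + 2144*sqrt(2)/569 ≈ 48.033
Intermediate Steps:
h(T) = 268*sqrt(T)
q(Y) = Y*sqrt(2) (q(Y) = sqrt(2*Y)*sqrt(Y) = (sqrt(2)*sqrt(Y))*sqrt(Y) = Y*sqrt(2))
h(256)/V(q(-9)) = (268*sqrt(256))/(102 - 9*sqrt(2)) = (268*16)/(102 - 9*sqrt(2)) = 4288/(102 - 9*sqrt(2))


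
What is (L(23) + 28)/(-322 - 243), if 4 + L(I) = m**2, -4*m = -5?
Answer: -409/9040 ≈ -0.045243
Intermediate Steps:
m = 5/4 (m = -1/4*(-5) = 5/4 ≈ 1.2500)
L(I) = -39/16 (L(I) = -4 + (5/4)**2 = -4 + 25/16 = -39/16)
(L(23) + 28)/(-322 - 243) = (-39/16 + 28)/(-322 - 243) = (409/16)/(-565) = (409/16)*(-1/565) = -409/9040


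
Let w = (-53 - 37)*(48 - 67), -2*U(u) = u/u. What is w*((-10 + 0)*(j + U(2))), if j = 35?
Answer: -589950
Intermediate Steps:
U(u) = -½ (U(u) = -u/(2*u) = -½*1 = -½)
w = 1710 (w = -90*(-19) = 1710)
w*((-10 + 0)*(j + U(2))) = 1710*((-10 + 0)*(35 - ½)) = 1710*(-10*69/2) = 1710*(-345) = -589950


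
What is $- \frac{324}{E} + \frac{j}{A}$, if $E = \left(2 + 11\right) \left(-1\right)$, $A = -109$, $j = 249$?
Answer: $\frac{32079}{1417} \approx 22.639$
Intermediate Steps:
$E = -13$ ($E = 13 \left(-1\right) = -13$)
$- \frac{324}{E} + \frac{j}{A} = - \frac{324}{-13} + \frac{249}{-109} = \left(-324\right) \left(- \frac{1}{13}\right) + 249 \left(- \frac{1}{109}\right) = \frac{324}{13} - \frac{249}{109} = \frac{32079}{1417}$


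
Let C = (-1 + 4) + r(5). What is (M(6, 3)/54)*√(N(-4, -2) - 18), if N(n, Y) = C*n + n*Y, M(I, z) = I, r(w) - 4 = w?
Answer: I*√58/9 ≈ 0.8462*I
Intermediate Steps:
r(w) = 4 + w
C = 12 (C = (-1 + 4) + (4 + 5) = 3 + 9 = 12)
N(n, Y) = 12*n + Y*n (N(n, Y) = 12*n + n*Y = 12*n + Y*n)
(M(6, 3)/54)*√(N(-4, -2) - 18) = (6/54)*√(-4*(12 - 2) - 18) = (6*(1/54))*√(-4*10 - 18) = √(-40 - 18)/9 = √(-58)/9 = (I*√58)/9 = I*√58/9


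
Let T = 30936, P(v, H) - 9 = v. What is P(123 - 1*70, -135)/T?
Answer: 31/15468 ≈ 0.0020041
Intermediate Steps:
P(v, H) = 9 + v
P(123 - 1*70, -135)/T = (9 + (123 - 1*70))/30936 = (9 + (123 - 70))*(1/30936) = (9 + 53)*(1/30936) = 62*(1/30936) = 31/15468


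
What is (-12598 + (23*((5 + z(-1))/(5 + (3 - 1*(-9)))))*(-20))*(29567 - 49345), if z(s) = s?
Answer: 4272166668/17 ≈ 2.5130e+8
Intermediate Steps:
(-12598 + (23*((5 + z(-1))/(5 + (3 - 1*(-9)))))*(-20))*(29567 - 49345) = (-12598 + (23*((5 - 1)/(5 + (3 - 1*(-9)))))*(-20))*(29567 - 49345) = (-12598 + (23*(4/(5 + (3 + 9))))*(-20))*(-19778) = (-12598 + (23*(4/(5 + 12)))*(-20))*(-19778) = (-12598 + (23*(4/17))*(-20))*(-19778) = (-12598 + (92/17)*(-20))*(-19778) = (-12598 - 1840/17)*(-19778) = -216006/17*(-19778) = 4272166668/17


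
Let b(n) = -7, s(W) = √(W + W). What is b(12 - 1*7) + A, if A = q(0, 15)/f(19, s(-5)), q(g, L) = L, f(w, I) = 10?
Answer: -11/2 ≈ -5.5000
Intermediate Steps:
s(W) = √2*√W (s(W) = √(2*W) = √2*√W)
A = 3/2 (A = 15/10 = 15*(⅒) = 3/2 ≈ 1.5000)
b(12 - 1*7) + A = -7 + 3/2 = -11/2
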